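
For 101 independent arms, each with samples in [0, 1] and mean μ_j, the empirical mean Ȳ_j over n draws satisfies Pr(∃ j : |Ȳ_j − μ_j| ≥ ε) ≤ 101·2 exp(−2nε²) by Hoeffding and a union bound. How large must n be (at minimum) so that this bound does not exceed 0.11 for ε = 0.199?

Need 2·101·exp(−2nε²) ≤ 0.11, i.e. exp(−2nε²) ≤ 0.11/202.
So 2nε² ≥ ln(202/0.11) = 7.515543.
Hence n ≥ 7.515543/(2·0.199²) = 94.891.
The smallest integer n is 95.

95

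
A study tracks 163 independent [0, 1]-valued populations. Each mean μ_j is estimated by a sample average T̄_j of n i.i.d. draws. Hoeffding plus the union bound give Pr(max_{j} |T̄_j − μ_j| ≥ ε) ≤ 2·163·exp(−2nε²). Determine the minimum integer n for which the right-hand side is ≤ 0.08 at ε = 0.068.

899

Need 2·163·exp(−2nε²) ≤ 0.08, i.e. exp(−2nε²) ≤ 0.08/326.
So 2nε² ≥ ln(326/0.08) = 8.312626.
Hence n ≥ 8.312626/(2·0.068²) = 898.857.
The smallest integer n is 899.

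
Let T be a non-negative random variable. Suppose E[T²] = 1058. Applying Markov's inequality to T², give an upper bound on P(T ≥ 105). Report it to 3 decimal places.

0.096

Since T ≥ 0, the event {T ≥ 105} is the same as {T² ≥ 11025}.
Markov's inequality applied to T² gives P(T² ≥ 11025) ≤ E[T²]/11025 = 1058/11025 = 0.0960.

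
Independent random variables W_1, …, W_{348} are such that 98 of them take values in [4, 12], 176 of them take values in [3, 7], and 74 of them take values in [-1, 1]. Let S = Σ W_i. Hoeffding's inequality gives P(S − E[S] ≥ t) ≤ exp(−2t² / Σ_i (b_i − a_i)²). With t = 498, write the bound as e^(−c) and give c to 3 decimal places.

Σ(b_i − a_i)² = 98·8² + 176·4² + 74·2² = 9384.
c = 2t² / 9384 = 2·498² / 9384 = 52.8568.

52.857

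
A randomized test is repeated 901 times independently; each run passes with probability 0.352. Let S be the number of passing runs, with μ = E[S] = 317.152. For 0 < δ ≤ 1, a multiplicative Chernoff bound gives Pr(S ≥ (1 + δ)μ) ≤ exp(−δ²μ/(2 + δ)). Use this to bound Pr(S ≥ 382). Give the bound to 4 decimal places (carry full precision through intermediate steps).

0.0024

Write 382 = (1 + δ)μ, so δ = 382/317.152 − 1 = 0.2044698…
Then the exponent is δ²μ/(2 + δ) = (382 − μ)² / (μ·(2 + δ)) = 6.014805.
Bound = exp(−6.014805) = 0.00244.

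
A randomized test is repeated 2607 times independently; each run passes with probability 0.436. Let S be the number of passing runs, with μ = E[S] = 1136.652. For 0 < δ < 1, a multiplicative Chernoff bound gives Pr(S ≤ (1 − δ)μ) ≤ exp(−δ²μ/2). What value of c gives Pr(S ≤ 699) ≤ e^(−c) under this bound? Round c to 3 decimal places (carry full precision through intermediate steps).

Write 699 = (1 − δ)μ, so δ = 1 − 699/1136.652 = 0.3850361…
Then the exponent is δ²μ/2 = (μ − 699)²/(2μ) = 84.255899.

84.256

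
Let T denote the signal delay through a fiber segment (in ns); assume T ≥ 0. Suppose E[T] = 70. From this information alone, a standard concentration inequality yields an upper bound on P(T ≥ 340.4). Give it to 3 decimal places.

Only the mean of a non-negative variable is known, so Markov's inequality is the applicable tail bound.
Markov's inequality: for a non-negative random variable, P(T ≥ a) ≤ E[T]/a.
Here E[T] = 70 and a = 340.4, so the bound is 70/340.4 = 0.2056.

0.206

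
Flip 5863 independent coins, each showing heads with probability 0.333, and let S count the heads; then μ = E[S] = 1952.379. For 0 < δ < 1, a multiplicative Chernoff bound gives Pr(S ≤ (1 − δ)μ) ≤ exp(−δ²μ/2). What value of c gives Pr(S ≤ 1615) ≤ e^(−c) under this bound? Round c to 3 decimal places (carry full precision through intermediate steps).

29.150

Write 1615 = (1 − δ)μ, so δ = 1 − 1615/1952.379 = 0.1728041…
Then the exponent is δ²μ/2 = (μ − 1615)²/(2μ) = 29.150229.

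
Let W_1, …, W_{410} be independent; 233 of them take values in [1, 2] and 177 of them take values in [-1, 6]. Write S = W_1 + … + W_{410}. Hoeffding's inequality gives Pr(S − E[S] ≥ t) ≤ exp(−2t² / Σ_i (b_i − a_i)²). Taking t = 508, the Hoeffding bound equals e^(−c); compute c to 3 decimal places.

Σ(b_i − a_i)² = 233·1² + 177·7² = 8906.
c = 2t² / 8906 = 2·508² / 8906 = 57.9528.

57.953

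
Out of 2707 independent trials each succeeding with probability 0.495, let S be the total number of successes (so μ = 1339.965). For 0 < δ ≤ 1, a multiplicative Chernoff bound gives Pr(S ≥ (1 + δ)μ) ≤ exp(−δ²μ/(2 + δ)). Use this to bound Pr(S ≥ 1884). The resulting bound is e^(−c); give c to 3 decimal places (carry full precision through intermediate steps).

91.804

Write 1884 = (1 + δ)μ, so δ = 1884/1339.965 − 1 = 0.4060069…
Then the exponent is δ²μ/(2 + δ) = (1884 − μ)² / (μ·(2 + δ)) = 91.804372.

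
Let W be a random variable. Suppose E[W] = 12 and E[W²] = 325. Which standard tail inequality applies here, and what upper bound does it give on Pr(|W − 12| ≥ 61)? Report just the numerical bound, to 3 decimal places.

The first two moments determine the variance, so Chebyshev's inequality is the sharpest standard bound available.
Var(W) = E[W²] − (E[W])² = 325 − 144 = 181.
Chebyshev's inequality: Pr(|W − μ| ≥ t) ≤ Var(W)/t² = 181/3721 = 0.0486.

0.049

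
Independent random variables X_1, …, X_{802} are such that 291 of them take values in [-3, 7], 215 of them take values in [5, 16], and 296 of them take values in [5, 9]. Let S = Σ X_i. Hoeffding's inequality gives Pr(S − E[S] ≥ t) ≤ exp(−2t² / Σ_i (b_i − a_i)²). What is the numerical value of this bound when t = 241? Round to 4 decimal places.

0.1436

Σ(b_i − a_i)² = 291·10² + 215·11² + 296·4² = 59851.
Exponent = 2·241² / 59851 = 1.94085.
Bound = exp(−1.94085) = 0.14358.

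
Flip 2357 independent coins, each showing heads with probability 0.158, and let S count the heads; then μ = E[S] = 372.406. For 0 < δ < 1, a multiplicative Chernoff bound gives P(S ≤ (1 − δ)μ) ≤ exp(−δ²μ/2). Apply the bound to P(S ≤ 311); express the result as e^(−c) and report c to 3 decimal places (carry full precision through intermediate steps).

5.063

Write 311 = (1 − δ)μ, so δ = 1 − 311/372.406 = 0.1648899…
Then the exponent is δ²μ/2 = (μ − 311)²/(2μ) = 5.062616.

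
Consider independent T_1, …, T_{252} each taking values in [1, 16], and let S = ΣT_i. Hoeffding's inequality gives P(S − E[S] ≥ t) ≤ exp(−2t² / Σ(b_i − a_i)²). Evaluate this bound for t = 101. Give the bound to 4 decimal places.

0.6978

Σ(b_i − a_i)² = 252·(15)² = 56700.
Exponent = 2·101²/56700 = 0.3598.
Bound = exp(−0.3598) = 0.69780.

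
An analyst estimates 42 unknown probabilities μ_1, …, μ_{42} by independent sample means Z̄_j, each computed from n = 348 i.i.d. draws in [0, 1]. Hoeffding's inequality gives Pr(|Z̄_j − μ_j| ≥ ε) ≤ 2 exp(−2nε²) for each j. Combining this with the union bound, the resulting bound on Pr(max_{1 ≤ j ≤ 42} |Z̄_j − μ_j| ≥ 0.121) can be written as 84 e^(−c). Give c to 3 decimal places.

10.190

Union bound over the 42 events: Pr(max_{1 ≤ j ≤ 42} |Z̄_j − μ_j| ≥ 0.121) ≤ 42·2·exp(−2nε²) = 84 exp(−2·348·0.121²).
So c = 2·348·0.121² = 10.1901.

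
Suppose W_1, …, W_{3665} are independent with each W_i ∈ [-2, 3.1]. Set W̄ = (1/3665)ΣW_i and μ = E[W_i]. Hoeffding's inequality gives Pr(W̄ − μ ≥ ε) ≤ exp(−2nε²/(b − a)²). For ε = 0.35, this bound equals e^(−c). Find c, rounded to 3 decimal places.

34.522

c = 2nε²/(b − a)² = 2·3665·0.35² / 5.1² = 34.5223.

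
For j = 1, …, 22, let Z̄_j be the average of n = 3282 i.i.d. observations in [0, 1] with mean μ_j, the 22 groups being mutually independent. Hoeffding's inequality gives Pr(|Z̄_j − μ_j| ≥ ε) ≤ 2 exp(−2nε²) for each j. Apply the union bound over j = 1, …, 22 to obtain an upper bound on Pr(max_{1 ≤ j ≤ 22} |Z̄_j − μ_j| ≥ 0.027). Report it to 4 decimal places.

Per-experiment Hoeffding bound: 2·exp(−2·3282·0.027²) = 2·exp(−4.78516) = 0.016706.
Union bound over 22 events: 22·0.016706 = 0.36752.

0.3675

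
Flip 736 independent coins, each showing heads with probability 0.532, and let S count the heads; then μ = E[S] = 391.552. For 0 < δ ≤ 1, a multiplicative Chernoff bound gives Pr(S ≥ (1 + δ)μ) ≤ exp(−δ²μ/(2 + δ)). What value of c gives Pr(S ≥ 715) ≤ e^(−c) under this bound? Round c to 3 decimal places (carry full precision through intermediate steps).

Write 715 = (1 + δ)μ, so δ = 715/391.552 − 1 = 0.8260665…
Then the exponent is δ²μ/(2 + δ) = (715 − μ)² / (μ·(2 + δ)) = 94.544684.

94.545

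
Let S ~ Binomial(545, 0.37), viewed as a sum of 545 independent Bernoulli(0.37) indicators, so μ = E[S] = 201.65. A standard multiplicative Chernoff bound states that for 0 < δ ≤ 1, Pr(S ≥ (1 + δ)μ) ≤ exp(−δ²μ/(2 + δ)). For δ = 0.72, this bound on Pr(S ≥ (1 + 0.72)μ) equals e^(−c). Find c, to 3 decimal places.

c = δ²μ/(2 + δ) = 0.72²·201.65/(2 + 0.72) = 38.4321.

38.432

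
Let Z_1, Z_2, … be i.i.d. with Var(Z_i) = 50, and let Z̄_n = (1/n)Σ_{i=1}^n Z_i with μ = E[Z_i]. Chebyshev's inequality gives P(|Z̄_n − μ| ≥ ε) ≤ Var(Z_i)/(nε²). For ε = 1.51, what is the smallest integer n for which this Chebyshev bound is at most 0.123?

Require 50/(n·1.51²) ≤ 0.123, i.e. n ≥ 50/(0.123·1.51²) = 178.283.
The smallest integer n is 179.

179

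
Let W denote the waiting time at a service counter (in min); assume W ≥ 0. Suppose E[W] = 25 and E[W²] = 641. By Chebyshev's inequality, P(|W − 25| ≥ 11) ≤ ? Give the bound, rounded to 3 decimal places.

0.132

Var(W) = E[W²] − (E[W])² = 641 − 625 = 16.
Chebyshev's inequality: P(|W − μ| ≥ t) ≤ Var(W)/t² = 16/121 = 0.1322.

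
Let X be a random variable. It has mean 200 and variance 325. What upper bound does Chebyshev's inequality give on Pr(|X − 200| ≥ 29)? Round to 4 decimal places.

Chebyshev: Pr(|X − μ| ≥ t) ≤ Var(X)/t².
Bound = 325 / 841 = 0.3864.

0.3864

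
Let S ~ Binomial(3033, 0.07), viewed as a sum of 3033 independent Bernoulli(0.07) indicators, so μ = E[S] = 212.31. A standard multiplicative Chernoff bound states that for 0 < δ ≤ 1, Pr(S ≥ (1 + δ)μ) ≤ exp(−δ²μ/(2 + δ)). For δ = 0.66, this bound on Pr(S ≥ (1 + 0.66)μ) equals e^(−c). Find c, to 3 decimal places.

c = δ²μ/(2 + δ) = 0.66²·212.31/(2 + 0.66) = 34.7678.

34.768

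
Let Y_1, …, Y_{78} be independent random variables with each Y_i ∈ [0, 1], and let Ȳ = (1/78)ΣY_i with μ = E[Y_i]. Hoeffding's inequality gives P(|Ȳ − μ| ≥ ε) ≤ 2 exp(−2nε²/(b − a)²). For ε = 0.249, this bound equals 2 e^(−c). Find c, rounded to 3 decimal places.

9.672

c = 2nε²/(b − a)² = 2·78·0.249² / 1² = 9.6722.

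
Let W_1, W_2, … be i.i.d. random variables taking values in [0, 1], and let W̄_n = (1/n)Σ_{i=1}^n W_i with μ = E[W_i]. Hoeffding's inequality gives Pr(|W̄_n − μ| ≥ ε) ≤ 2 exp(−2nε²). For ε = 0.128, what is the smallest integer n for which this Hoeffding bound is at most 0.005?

183

Require 2·exp(−2nε²) ≤ 0.005, i.e. 2nε² ≥ ln(2/0.005) = 5.991465.
So n ≥ 5.991465 / (2·0.128²) = 182.845.
The smallest integer n is 183.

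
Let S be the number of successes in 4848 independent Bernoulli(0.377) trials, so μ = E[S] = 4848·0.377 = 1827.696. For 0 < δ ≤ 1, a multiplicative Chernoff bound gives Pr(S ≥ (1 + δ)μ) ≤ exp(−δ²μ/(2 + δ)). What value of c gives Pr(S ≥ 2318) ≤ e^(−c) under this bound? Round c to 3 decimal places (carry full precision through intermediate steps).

57.987

Write 2318 = (1 + δ)μ, so δ = 2318/1827.696 − 1 = 0.2682634…
Then the exponent is δ²μ/(2 + δ) = (2318 − μ)² / (μ·(2 + δ)) = 57.987371.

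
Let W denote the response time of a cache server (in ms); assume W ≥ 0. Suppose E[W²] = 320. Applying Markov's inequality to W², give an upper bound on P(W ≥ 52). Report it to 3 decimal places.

Since W ≥ 0, the event {W ≥ 52} is the same as {W² ≥ 2704}.
Markov's inequality applied to W² gives P(W² ≥ 2704) ≤ E[W²]/2704 = 320/2704 = 0.1183.

0.118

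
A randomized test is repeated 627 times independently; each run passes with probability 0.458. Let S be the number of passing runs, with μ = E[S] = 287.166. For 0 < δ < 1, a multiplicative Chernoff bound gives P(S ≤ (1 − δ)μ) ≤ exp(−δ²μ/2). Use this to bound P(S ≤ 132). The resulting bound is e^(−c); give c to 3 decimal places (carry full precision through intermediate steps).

Write 132 = (1 − δ)μ, so δ = 1 − 132/287.166 = 0.5403356…
Then the exponent is δ²μ/2 = (μ − 132)²/(2μ) = 41.920853.

41.921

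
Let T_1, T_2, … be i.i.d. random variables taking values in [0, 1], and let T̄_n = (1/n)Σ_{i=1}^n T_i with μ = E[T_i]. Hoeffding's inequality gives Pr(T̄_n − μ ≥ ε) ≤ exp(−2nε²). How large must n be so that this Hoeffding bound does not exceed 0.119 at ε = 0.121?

Require exp(−2nε²) ≤ 0.119, i.e. 2nε² ≥ ln(1/0.119) = 2.128632.
So n ≥ 2.128632 / (2·0.121²) = 72.694.
The smallest integer n is 73.

73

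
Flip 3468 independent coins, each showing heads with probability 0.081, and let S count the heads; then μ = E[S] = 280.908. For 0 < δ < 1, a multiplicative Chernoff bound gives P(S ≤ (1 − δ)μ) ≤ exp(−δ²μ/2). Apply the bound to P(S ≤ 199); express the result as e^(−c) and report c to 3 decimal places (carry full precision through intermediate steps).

11.941

Write 199 = (1 − δ)μ, so δ = 1 − 199/280.908 = 0.291583…
Then the exponent is δ²μ/2 = (μ − 199)²/(2μ) = 11.941491.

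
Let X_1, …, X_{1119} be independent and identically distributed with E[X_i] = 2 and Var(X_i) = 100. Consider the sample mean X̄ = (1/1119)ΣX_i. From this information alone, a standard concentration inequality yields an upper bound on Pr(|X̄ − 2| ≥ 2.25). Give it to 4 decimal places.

With mean and variance of each term known, Chebyshev's inequality bounds the deviation of the sum (or sample mean).
Var(X̄) = Var(X_i)/n = 100/1119 = 0.089366.
Chebyshev: Pr(|X̄ − 2| ≥ 2.25) ≤ Var(X̄)/(2.25)² = 100/(1119·2.25²) = 0.0177.

0.0177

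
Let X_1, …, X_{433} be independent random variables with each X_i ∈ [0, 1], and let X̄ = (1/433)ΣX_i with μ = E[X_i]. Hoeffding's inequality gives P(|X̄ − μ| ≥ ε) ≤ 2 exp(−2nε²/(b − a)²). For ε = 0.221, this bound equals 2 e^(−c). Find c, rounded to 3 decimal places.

42.296

c = 2nε²/(b − a)² = 2·433·0.221² / 1² = 42.2963.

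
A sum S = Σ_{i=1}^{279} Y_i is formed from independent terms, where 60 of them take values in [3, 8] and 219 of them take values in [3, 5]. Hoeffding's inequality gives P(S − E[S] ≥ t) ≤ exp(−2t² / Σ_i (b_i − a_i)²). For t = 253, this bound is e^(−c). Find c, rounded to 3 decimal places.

53.880

Σ(b_i − a_i)² = 60·5² + 219·2² = 2376.
c = 2t² / 2376 = 2·253² / 2376 = 53.8796.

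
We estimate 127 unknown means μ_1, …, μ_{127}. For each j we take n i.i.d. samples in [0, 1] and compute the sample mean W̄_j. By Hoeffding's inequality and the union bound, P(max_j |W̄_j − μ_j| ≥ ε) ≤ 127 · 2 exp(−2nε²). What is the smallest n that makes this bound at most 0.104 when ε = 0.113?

306

Need 2·127·exp(−2nε²) ≤ 0.104, i.e. exp(−2nε²) ≤ 0.104/254.
So 2nε² ≥ ln(254/0.104) = 7.800699.
Hence n ≥ 7.800699/(2·0.113²) = 305.455.
The smallest integer n is 306.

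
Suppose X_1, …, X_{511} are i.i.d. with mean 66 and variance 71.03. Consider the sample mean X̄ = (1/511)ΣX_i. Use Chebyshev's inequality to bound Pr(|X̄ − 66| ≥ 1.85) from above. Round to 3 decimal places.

Var(X̄) = Var(X_i)/n = 71.03/511 = 0.139.
Chebyshev: Pr(|X̄ − 66| ≥ 1.85) ≤ Var(X̄)/(1.85)² = 71.03/(511·1.85²) = 0.0406.

0.041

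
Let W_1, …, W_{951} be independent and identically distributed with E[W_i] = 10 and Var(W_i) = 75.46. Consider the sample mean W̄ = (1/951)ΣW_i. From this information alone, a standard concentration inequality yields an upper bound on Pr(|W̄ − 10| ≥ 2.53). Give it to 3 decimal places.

0.012

With mean and variance of each term known, Chebyshev's inequality bounds the deviation of the sum (or sample mean).
Var(W̄) = Var(W_i)/n = 75.46/951 = 0.079348.
Chebyshev: Pr(|W̄ − 10| ≥ 2.53) ≤ Var(W̄)/(2.53)² = 75.46/(951·2.53²) = 0.0124.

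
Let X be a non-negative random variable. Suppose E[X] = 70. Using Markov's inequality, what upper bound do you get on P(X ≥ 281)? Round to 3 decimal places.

Markov's inequality: for a non-negative random variable, P(X ≥ a) ≤ E[X]/a.
Here E[X] = 70 and a = 281, so the bound is 70/281 = 0.2491.

0.249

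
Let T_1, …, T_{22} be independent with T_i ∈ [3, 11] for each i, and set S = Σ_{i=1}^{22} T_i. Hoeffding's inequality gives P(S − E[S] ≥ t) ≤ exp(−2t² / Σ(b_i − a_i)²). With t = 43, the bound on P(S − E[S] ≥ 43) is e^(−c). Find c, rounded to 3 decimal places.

2.626

Σ(b_i − a_i)² = 22·(8)² = 1408.
c = 2t²/1408 = 2·43²/1408 = 2.6264.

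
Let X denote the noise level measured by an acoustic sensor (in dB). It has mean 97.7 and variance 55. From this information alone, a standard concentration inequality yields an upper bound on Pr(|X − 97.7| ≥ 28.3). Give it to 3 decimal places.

Mean and variance are known, so Chebyshev's inequality applies.
Chebyshev: Pr(|X − μ| ≥ t) ≤ Var(X)/t².
Bound = 55 / 800.89 = 0.0687.

0.069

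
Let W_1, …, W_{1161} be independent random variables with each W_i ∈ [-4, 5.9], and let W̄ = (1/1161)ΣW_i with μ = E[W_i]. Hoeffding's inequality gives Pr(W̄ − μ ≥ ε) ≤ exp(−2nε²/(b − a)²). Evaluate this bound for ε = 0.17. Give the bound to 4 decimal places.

Exponent: 2nε²/(b − a)² = 2·1161·0.17² / 9.9² = 0.68468.
Bound = exp(−0.68468) = 0.50425.

0.5042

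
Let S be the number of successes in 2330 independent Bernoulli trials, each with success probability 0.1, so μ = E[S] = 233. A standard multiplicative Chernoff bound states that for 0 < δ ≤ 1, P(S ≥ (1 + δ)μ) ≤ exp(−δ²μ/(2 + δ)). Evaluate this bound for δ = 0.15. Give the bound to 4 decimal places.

0.0873

Exponent = δ²μ/(2 + δ) = 0.15²·233/2.15 = 2.4384.
Bound = exp(−2.4384) = 0.08730.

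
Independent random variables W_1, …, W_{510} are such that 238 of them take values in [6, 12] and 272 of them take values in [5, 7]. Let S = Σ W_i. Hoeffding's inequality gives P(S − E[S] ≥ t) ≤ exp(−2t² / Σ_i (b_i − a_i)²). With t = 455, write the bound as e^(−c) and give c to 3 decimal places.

Σ(b_i − a_i)² = 238·6² + 272·2² = 9656.
c = 2t² / 9656 = 2·455² / 9656 = 42.8801.

42.880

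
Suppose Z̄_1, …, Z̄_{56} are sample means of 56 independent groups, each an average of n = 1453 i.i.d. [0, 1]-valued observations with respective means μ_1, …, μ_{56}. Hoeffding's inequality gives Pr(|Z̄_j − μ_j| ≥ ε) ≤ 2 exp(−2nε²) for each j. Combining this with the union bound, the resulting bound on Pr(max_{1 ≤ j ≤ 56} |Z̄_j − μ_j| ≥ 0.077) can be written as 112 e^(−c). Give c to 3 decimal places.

17.230

Union bound over the 56 events: Pr(max_{1 ≤ j ≤ 56} |Z̄_j − μ_j| ≥ 0.077) ≤ 56·2·exp(−2nε²) = 112 exp(−2·1453·0.077²).
So c = 2·1453·0.077² = 17.2297.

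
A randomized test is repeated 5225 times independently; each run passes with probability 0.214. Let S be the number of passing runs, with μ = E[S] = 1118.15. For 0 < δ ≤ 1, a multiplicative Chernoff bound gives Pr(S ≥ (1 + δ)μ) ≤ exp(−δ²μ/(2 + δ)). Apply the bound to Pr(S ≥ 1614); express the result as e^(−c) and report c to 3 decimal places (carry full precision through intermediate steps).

Write 1614 = (1 + δ)μ, so δ = 1614/1118.15 − 1 = 0.4434557…
Then the exponent is δ²μ/(2 + δ) = (1614 − μ)² / (μ·(2 + δ)) = 89.990382.

89.990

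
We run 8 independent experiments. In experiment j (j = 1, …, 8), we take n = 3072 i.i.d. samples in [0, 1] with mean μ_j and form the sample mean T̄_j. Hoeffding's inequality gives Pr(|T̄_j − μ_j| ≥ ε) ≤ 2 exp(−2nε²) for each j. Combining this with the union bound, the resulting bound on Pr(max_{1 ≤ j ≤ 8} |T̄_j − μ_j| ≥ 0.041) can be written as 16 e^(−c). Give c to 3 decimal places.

Union bound over the 8 events: Pr(max_{1 ≤ j ≤ 8} |T̄_j − μ_j| ≥ 0.041) ≤ 8·2·exp(−2nε²) = 16 exp(−2·3072·0.041²).
So c = 2·3072·0.041² = 10.3281.

10.328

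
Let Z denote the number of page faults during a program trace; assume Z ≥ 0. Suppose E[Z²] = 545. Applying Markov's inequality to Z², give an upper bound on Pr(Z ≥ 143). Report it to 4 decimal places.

0.0267

Since Z ≥ 0, the event {Z ≥ 143} is the same as {Z² ≥ 20449}.
Markov's inequality applied to Z² gives Pr(Z² ≥ 20449) ≤ E[Z²]/20449 = 545/20449 = 0.0267.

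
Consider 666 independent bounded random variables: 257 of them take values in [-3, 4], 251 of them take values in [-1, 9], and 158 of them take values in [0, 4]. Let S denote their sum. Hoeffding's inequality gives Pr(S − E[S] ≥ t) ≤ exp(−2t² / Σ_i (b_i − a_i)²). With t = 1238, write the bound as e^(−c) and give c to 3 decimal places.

76.211

Σ(b_i − a_i)² = 257·7² + 251·10² + 158·4² = 40221.
c = 2t² / 40221 = 2·1238² / 40221 = 76.2111.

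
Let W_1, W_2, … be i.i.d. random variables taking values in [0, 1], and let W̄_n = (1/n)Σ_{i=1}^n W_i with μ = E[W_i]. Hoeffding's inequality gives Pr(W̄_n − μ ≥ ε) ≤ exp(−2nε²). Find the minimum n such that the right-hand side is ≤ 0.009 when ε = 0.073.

442

Require exp(−2nε²) ≤ 0.009, i.e. 2nε² ≥ ln(1/0.009) = 4.710531.
So n ≥ 4.710531 / (2·0.073²) = 441.971.
The smallest integer n is 442.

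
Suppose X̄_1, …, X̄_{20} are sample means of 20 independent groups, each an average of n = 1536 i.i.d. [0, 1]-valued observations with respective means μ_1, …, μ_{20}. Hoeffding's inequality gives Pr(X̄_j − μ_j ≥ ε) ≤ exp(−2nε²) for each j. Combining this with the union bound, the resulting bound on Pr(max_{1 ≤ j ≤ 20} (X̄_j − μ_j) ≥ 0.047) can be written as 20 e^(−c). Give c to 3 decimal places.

6.786

Union bound over the 20 events: Pr(max_{1 ≤ j ≤ 20} (X̄_j − μ_j) ≥ 0.047) ≤ 20·exp(−2nε²) = 20 exp(−2·1536·0.047²).
So c = 2·1536·0.047² = 6.7860.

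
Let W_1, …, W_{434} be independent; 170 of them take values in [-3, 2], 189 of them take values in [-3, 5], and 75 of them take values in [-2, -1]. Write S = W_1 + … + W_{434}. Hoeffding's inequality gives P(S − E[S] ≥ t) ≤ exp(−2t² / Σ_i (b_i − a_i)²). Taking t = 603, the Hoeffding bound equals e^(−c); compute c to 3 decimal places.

44.286

Σ(b_i − a_i)² = 170·5² + 189·8² + 75·1² = 16421.
c = 2t² / 16421 = 2·603² / 16421 = 44.2859.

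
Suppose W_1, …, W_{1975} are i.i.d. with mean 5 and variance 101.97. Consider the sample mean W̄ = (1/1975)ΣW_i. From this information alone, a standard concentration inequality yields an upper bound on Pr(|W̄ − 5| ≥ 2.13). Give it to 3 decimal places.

With mean and variance of each term known, Chebyshev's inequality bounds the deviation of the sum (or sample mean).
Var(W̄) = Var(W_i)/n = 101.97/1975 = 0.05163.
Chebyshev: Pr(|W̄ − 5| ≥ 2.13) ≤ Var(W̄)/(2.13)² = 101.97/(1975·2.13²) = 0.0114.

0.011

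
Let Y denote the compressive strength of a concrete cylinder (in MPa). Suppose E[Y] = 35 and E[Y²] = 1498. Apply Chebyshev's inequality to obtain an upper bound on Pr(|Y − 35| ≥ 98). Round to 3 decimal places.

Var(Y) = E[Y²] − (E[Y])² = 1498 − 1225 = 273.
Chebyshev's inequality: Pr(|Y − μ| ≥ t) ≤ Var(Y)/t² = 273/9604 = 0.0284.

0.028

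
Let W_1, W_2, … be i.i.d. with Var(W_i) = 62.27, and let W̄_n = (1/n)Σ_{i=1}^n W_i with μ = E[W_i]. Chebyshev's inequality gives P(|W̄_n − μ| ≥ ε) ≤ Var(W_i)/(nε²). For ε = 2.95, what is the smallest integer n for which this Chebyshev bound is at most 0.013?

Require 62.27/(n·2.95²) ≤ 0.013, i.e. n ≥ 62.27/(0.013·2.95²) = 550.417.
The smallest integer n is 551.

551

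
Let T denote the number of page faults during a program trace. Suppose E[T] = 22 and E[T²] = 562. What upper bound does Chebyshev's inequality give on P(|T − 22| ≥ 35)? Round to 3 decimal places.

0.064

Var(T) = E[T²] − (E[T])² = 562 − 484 = 78.
Chebyshev's inequality: P(|T − μ| ≥ t) ≤ Var(T)/t² = 78/1225 = 0.0637.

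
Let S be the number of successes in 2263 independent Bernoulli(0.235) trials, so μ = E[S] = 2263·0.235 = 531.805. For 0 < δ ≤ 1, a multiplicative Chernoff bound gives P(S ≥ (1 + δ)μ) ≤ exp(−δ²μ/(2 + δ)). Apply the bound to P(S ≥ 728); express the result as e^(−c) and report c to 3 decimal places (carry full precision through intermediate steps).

30.554

Write 728 = (1 + δ)μ, so δ = 728/531.805 − 1 = 0.3689228…
Then the exponent is δ²μ/(2 + δ) = (728 − μ)² / (μ·(2 + δ)) = 30.554314.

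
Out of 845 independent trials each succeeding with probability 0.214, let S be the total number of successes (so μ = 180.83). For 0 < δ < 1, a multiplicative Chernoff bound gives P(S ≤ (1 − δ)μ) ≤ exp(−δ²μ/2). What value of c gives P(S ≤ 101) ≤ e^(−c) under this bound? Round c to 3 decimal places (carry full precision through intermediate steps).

17.621

Write 101 = (1 − δ)μ, so δ = 1 − 101/180.83 = 0.4414644…
Then the exponent is δ²μ/2 = (μ − 101)²/(2μ) = 17.621050.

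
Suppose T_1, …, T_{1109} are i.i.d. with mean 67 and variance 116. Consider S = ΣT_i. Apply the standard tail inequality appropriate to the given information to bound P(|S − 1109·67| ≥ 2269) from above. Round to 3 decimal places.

0.025

With mean and variance of each term known, Chebyshev's inequality bounds the deviation of the sum (or sample mean).
Var(S) = n·Var(T_i) = 1109·116 = 128644.
Chebyshev: P(|S − 1109·67| ≥ 2269) ≤ Var(S)/2269² = 128644/5148361 = 0.0250.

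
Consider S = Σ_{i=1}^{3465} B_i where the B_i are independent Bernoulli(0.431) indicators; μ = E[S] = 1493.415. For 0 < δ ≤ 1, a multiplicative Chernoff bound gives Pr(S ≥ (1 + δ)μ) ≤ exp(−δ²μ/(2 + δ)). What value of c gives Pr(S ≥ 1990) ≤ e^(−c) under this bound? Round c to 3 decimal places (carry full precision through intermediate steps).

Write 1990 = (1 + δ)μ, so δ = 1990/1493.415 − 1 = 0.3325164…
Then the exponent is δ²μ/(2 + δ) = (1990 − μ)² / (μ·(2 + δ)) = 70.791640.

70.792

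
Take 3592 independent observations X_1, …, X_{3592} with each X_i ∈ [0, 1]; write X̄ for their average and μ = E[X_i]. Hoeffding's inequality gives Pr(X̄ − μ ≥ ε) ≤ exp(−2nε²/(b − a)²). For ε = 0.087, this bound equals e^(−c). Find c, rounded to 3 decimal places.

54.376

c = 2nε²/(b − a)² = 2·3592·0.087² / 1² = 54.3757.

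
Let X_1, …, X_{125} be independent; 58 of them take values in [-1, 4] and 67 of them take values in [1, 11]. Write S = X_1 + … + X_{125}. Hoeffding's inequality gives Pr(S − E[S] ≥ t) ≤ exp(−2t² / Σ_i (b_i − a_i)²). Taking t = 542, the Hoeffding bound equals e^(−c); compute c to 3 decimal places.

Σ(b_i − a_i)² = 58·5² + 67·10² = 8150.
c = 2t² / 8150 = 2·542² / 8150 = 72.0893.

72.089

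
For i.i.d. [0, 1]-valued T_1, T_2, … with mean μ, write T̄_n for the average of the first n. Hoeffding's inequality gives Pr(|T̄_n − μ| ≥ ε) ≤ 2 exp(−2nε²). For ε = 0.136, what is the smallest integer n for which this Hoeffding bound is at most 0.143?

Require 2·exp(−2nε²) ≤ 0.143, i.e. 2nε² ≥ ln(2/0.143) = 2.638058.
So n ≥ 2.638058 / (2·0.136²) = 71.314.
The smallest integer n is 72.

72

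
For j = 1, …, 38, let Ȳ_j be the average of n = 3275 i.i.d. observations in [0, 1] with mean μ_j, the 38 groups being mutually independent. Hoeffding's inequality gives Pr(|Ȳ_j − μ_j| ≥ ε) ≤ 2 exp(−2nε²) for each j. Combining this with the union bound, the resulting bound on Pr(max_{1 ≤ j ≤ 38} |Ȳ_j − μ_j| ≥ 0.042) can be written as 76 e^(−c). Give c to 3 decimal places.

Union bound over the 38 events: Pr(max_{1 ≤ j ≤ 38} |Ȳ_j − μ_j| ≥ 0.042) ≤ 38·2·exp(−2nε²) = 76 exp(−2·3275·0.042²).
So c = 2·3275·0.042² = 11.5542.

11.554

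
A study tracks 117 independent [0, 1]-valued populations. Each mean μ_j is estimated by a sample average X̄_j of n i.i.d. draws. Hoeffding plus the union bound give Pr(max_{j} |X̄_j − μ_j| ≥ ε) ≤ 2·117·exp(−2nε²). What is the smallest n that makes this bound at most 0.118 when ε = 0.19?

106

Need 2·117·exp(−2nε²) ≤ 0.118, i.e. exp(−2nε²) ≤ 0.118/234.
So 2nε² ≥ ln(234/0.118) = 7.592392.
Hence n ≥ 7.592392/(2·0.19²) = 105.158.
The smallest integer n is 106.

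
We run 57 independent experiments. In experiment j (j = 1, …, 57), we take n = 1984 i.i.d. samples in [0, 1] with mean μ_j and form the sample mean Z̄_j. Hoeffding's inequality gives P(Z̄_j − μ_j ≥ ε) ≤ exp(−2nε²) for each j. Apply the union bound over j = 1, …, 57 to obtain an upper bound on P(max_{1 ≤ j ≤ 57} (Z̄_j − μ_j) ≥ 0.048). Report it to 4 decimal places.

Per-experiment Hoeffding bound: exp(−2·1984·0.048²) = exp(−9.14227) = 0.00010704.
Union bound over 57 events: 57·0.00010704 = 0.00610.

0.0061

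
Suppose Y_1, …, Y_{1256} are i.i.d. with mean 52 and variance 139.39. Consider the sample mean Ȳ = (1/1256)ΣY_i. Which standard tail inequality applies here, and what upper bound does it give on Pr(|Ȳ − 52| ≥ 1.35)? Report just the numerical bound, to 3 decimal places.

With mean and variance of each term known, Chebyshev's inequality bounds the deviation of the sum (or sample mean).
Var(Ȳ) = Var(Y_i)/n = 139.39/1256 = 0.11098.
Chebyshev: Pr(|Ȳ − 52| ≥ 1.35) ≤ Var(Ȳ)/(1.35)² = 139.39/(1256·1.35²) = 0.0609.

0.061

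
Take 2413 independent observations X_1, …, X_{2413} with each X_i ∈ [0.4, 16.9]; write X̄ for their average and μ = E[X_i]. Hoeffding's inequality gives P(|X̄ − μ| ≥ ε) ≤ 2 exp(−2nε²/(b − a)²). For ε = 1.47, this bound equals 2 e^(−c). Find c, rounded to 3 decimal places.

c = 2nε²/(b − a)² = 2·2413·1.47² / 16.5² = 38.3049.

38.305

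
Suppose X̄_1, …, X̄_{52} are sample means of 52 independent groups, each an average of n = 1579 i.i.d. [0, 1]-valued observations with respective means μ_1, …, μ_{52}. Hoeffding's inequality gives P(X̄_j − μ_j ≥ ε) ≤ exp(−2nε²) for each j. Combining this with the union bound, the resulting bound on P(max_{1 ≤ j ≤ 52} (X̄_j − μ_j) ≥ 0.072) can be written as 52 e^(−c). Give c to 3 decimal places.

Union bound over the 52 events: P(max_{1 ≤ j ≤ 52} (X̄_j − μ_j) ≥ 0.072) ≤ 52·exp(−2nε²) = 52 exp(−2·1579·0.072²).
So c = 2·1579·0.072² = 16.3711.

16.371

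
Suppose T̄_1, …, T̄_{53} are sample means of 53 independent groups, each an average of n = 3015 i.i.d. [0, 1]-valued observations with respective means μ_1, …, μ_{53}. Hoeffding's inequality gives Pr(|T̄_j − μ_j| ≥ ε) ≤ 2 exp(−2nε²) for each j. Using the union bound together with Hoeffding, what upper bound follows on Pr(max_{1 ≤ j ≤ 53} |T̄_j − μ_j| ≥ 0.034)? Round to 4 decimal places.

0.0995

Per-experiment Hoeffding bound: 2·exp(−2·3015·0.034²) = 2·exp(−6.97068) = 0.001878.
Union bound over 53 events: 53·0.001878 = 0.09954.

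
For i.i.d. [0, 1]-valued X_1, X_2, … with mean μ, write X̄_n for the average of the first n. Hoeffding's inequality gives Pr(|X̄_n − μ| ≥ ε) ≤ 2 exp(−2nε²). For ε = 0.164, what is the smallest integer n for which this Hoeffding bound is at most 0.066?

Require 2·exp(−2nε²) ≤ 0.066, i.e. 2nε² ≥ ln(2/0.066) = 3.411248.
So n ≥ 3.411248 / (2·0.164²) = 63.416.
The smallest integer n is 64.

64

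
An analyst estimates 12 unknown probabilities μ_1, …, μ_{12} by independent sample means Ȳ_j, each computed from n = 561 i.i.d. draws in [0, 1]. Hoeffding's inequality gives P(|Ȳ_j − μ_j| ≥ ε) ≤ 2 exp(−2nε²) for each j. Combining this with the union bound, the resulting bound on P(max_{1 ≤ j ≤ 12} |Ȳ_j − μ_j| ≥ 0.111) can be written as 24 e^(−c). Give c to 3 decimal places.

Union bound over the 12 events: P(max_{1 ≤ j ≤ 12} |Ȳ_j − μ_j| ≥ 0.111) ≤ 12·2·exp(−2nε²) = 24 exp(−2·561·0.111²).
So c = 2·561·0.111² = 13.8242.

13.824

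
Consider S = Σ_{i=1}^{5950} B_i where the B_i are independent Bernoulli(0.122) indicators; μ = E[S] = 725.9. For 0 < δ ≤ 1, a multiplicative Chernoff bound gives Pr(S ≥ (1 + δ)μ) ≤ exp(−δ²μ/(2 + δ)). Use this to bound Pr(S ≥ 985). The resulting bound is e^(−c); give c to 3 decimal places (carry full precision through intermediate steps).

39.238

Write 985 = (1 + δ)μ, so δ = 985/725.9 − 1 = 0.3569362…
Then the exponent is δ²μ/(2 + δ) = (985 − μ)² / (μ·(2 + δ)) = 39.238301.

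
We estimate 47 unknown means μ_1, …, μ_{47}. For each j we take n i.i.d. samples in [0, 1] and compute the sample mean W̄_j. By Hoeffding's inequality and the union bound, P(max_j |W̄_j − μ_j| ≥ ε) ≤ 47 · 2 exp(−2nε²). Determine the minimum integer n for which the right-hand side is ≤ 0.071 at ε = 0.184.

Need 2·47·exp(−2nε²) ≤ 0.071, i.e. exp(−2nε²) ≤ 0.071/94.
So 2nε² ≥ ln(94/0.071) = 7.188370.
Hence n ≥ 7.188370/(2·0.184²) = 106.161.
The smallest integer n is 107.

107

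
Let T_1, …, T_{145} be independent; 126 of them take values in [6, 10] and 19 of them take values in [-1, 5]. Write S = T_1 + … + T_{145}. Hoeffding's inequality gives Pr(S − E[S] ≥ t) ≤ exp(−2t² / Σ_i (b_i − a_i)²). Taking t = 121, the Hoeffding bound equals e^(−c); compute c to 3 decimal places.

10.845

Σ(b_i − a_i)² = 126·4² + 19·6² = 2700.
c = 2t² / 2700 = 2·121² / 2700 = 10.8452.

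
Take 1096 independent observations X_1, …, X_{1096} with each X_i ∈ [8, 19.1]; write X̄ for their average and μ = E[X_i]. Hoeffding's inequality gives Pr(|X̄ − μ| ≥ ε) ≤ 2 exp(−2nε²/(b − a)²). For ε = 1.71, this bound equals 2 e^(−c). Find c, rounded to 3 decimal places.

52.022

c = 2nε²/(b − a)² = 2·1096·1.71² / 11.1² = 52.0220.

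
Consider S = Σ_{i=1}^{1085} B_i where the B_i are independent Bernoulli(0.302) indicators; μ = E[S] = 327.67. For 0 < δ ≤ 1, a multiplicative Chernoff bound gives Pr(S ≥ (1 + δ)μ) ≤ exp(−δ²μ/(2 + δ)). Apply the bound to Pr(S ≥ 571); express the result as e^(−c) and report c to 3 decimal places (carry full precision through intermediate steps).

Write 571 = (1 + δ)μ, so δ = 571/327.67 − 1 = 0.7426069…
Then the exponent is δ²μ/(2 + δ) = (571 − μ)² / (μ·(2 + δ)) = 65.885685.

65.886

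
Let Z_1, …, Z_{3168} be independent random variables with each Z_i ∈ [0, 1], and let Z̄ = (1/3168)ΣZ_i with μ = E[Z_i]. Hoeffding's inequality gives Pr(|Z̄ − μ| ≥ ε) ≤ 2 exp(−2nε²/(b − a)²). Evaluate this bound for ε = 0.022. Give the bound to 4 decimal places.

Exponent: 2nε²/(b − a)² = 2·3168·0.022² / 1² = 3.06662.
Bound = 2·exp(−3.06662) = 0.09316.

0.0932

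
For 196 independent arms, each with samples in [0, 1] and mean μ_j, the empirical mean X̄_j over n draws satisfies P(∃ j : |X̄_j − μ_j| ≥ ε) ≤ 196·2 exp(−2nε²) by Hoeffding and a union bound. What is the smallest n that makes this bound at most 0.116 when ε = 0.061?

1092

Need 2·196·exp(−2nε²) ≤ 0.116, i.e. exp(−2nε²) ≤ 0.116/392.
So 2nε² ≥ ln(392/0.116) = 8.125427.
Hence n ≥ 8.125427/(2·0.061²) = 1091.834.
The smallest integer n is 1092.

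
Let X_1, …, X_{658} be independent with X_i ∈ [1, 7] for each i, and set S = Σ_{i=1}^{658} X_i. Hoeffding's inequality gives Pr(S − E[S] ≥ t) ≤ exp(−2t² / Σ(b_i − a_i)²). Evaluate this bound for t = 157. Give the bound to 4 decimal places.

0.1248

Σ(b_i − a_i)² = 658·(6)² = 23688.
Exponent = 2·157²/23688 = 2.0811.
Bound = exp(−2.0811) = 0.12479.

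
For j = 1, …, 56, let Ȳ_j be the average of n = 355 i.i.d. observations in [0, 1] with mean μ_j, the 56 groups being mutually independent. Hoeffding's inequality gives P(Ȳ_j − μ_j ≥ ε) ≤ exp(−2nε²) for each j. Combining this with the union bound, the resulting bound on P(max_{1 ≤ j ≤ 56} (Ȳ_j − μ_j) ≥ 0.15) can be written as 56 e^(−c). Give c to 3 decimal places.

15.975

Union bound over the 56 events: P(max_{1 ≤ j ≤ 56} (Ȳ_j − μ_j) ≥ 0.15) ≤ 56·exp(−2nε²) = 56 exp(−2·355·0.15²).
So c = 2·355·0.15² = 15.9750.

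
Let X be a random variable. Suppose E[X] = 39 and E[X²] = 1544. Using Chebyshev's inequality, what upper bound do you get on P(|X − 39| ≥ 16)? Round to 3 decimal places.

Var(X) = E[X²] − (E[X])² = 1544 − 1521 = 23.
Chebyshev's inequality: P(|X − μ| ≥ t) ≤ Var(X)/t² = 23/256 = 0.0898.

0.090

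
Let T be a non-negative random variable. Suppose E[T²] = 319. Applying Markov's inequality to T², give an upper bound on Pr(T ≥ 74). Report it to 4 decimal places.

0.0583

Since T ≥ 0, the event {T ≥ 74} is the same as {T² ≥ 5476}.
Markov's inequality applied to T² gives Pr(T² ≥ 5476) ≤ E[T²]/5476 = 319/5476 = 0.0583.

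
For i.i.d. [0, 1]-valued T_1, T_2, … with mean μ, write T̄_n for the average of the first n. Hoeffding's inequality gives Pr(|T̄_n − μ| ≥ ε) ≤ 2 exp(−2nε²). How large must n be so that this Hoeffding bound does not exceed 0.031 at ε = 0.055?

Require 2·exp(−2nε²) ≤ 0.031, i.e. 2nε² ≥ ln(2/0.031) = 4.166915.
So n ≥ 4.166915 / (2·0.055²) = 688.746.
The smallest integer n is 689.

689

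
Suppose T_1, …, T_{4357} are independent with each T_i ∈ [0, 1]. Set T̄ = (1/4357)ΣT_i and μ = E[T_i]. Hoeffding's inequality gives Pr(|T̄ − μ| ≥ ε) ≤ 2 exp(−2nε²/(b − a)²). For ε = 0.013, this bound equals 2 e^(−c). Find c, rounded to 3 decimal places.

1.473

c = 2nε²/(b − a)² = 2·4357·0.013² / 1² = 1.4727.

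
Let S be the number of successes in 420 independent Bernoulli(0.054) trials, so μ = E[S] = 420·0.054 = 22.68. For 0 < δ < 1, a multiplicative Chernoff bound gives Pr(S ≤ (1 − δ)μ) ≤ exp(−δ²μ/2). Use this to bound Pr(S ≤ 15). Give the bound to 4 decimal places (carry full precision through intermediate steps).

Write 15 = (1 − δ)μ, so δ = 1 − 15/22.68 = 0.3386243…
Then the exponent is δ²μ/2 = (μ − 15)²/(2μ) = 1.300317.
Bound = exp(−1.300317) = 0.27245.

0.2724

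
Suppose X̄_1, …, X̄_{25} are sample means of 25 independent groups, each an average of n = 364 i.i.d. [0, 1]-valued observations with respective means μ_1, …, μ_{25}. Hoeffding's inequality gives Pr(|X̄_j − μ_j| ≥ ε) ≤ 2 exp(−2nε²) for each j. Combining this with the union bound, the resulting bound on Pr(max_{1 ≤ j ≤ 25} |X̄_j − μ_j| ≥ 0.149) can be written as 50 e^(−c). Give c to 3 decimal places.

16.162

Union bound over the 25 events: Pr(max_{1 ≤ j ≤ 25} |X̄_j − μ_j| ≥ 0.149) ≤ 25·2·exp(−2nε²) = 50 exp(−2·364·0.149²).
So c = 2·364·0.149² = 16.1623.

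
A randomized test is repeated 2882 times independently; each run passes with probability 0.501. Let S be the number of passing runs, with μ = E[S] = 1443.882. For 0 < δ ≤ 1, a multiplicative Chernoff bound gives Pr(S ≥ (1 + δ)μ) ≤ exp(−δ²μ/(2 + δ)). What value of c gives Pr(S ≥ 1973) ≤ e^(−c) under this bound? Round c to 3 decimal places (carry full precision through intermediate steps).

Write 1973 = (1 + δ)μ, so δ = 1973/1443.882 − 1 = 0.3664552…
Then the exponent is δ²μ/(2 + δ) = (1973 − μ)² / (μ·(2 + δ)) = 81.936063.

81.936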